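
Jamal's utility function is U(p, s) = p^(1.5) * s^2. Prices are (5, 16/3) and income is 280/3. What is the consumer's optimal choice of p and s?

MU_p = 1.5·√p·s^2 and MU_s = 2·p^(1.5)·s.
MRS = MU_p/MU_s = (0.75)·s/p.
Tangency: set MRS = p_p/p_s = 5/(16/3) = 15/16.
So (0.75)·s/p = 15/16, i.e. s = 1.25·p.
Substitute into the budget 5·p + (16/3)·s = 280/3: (35/3)·p = 280/3, so p* = 8.
Then s* = 1.25·8 = 10.

p* = 8, s* = 10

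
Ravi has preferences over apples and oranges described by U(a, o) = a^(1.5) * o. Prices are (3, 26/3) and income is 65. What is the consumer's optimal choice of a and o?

MU_a = 1.5·√a·o and MU_o = a^(1.5).
MRS = MU_a/MU_o = (1.5)·o/a.
Tangency: set MRS = p_a/p_o = 3/(26/3) = 9/26.
So (1.5)·o/a = 9/26, i.e. o = (3/13)·a.
Substitute into the budget 3·a + (26/3)·o = 65: 5·a = 65, so a* = 13.
Then o* = (3/13)·13 = 3.

a* = 13, o* = 3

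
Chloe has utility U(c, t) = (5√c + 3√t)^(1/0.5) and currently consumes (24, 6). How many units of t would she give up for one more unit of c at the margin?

MRS = 5/6

For CES with ρ = 0.5, MRS = (5/3)·√(t/c).
At (24, 6): MRS = 5/6.
The indifference curve has slope −5/6 at this bundle.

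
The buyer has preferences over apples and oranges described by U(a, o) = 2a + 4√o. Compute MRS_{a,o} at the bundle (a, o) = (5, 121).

MRS = 11

MU_a = 2, MU_o = 4/(2√o).
MRS = 2 ÷ (4/(2√o)).
At (5, 121): MRS = 11.
So at (5, 121) the consumer would give up 11 units of o for one more unit of a.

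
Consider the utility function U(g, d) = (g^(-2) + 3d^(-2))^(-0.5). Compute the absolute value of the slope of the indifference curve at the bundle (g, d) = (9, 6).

MRS = 8/81

For CES with ρ = -2, MRS = (1/3)·(d/g)^3.
At (9, 6): MRS = 8/81.
So at (9, 6) the consumer would give up 8/81 units of d for one more unit of g.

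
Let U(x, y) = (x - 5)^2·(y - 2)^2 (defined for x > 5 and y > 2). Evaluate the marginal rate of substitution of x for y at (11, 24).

MRS = 11/3

MU_x = 2·(x−5)·(y−2)^2, MU_y = 2·(x−5)^2·(y−2).
MRS = (y−2)/(x−5).
At (11, 24): MRS = 11/3.
The indifference curve has slope −11/3 at this bundle.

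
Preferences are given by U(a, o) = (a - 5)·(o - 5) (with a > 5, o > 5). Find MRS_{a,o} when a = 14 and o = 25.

MRS = 20/9

MU_a = (o−5), MU_o = (a−5).
MRS = (o−5)/(a−5).
At (14, 25): MRS = 20/9.
So at (14, 25) the consumer would give up 20/9 units of o for one more unit of a.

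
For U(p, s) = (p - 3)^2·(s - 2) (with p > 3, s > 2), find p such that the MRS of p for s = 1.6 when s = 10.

p = 13

MU_p = 2·(p−3)·(s−2), MU_s = (p−3)^2.
MRS = (2/1)·(s−2)/(p−3).
Substitute s = 10: MRS = 16/(p − 3). Setting this equal to 1.6 gives p − 3 = 16/1.6 = 10, so p = 13.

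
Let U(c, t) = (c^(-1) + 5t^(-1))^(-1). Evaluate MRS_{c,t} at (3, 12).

MRS = 3.2

For CES with ρ = -1, MRS = (1/5)·(t/c)^2.
At (3, 12): MRS = 3.2.
So at (3, 12) the consumer would give up 3.2 units of t for one more unit of c.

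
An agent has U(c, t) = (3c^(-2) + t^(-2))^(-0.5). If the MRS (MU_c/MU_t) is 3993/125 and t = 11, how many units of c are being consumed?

c = 5

For CES with ρ = -2, MRS = (3/1)·(t/c)^3.
Setting (3/1)·(11/c)^3 = 3993/125 gives (11/c)^3 = 1331/125, so 11/c = 2.2 and c = 5.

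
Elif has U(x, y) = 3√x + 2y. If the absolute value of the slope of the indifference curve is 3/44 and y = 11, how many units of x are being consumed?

MU_x = 3/(2√x), MU_y = 2.
MRS = 3/(2√x) ÷ 2.
MRS depends only on x: 0.75/√x = 3/44 ⇒ √x = 0.75/(3/44) = 11 ⇒ x = 121.

x = 121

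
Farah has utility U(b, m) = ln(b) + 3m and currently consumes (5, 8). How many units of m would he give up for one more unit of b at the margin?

MU_b = 1/b, MU_m = 3.
MRS = 1/b ÷ 3.
At (5, 8): MRS = 1/15.
So at (5, 8) the consumer would give up 1/15 units of m for one more unit of b.

MRS = 1/15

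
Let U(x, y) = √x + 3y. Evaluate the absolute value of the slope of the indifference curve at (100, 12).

MRS = 1/60

MU_x = 1/(2√x), MU_y = 3.
MRS = 1/(2√x) ÷ 3.
At (100, 12): MRS = 1/60.
So at (100, 12) the consumer would give up 1/60 units of y for one more unit of x.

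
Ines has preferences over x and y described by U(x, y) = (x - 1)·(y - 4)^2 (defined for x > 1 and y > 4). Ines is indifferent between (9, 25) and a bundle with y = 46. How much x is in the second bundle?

U(9, 25) = 3528.
Set U(x, 46) = 3528 and solve.
With y = 46: (46 − 4)^2 = 1764, so (x − 1) = 3528/1764 = 2.
So x = 1 + 2 = 3.
Check: U(3, 46) = 3528.

x = 3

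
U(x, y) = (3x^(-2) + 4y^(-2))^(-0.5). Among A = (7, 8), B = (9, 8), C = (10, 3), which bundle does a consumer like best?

Evaluate utility at each bundle:
U(A) = 2.843.
U(B) = 3.170.
U(C) = 1.452.
Highest utility is B, so B ≻ A ≻ C.

Bundle B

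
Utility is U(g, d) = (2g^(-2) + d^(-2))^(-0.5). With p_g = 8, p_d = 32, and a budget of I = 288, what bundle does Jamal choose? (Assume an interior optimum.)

g* = 12, d* = 6

For CES with ρ = -2, MRS = (2/1)·(d/g)^3.
Tangency: set MRS = p_g/p_d = 8/32 = 0.25.
So (d/g)^3 = 0.125; taking the cube root, d/g = 0.5, i.e. d = 0.5·g.
Substitute into the budget 8·g + 32·d = 288: 24·g = 288, so g* = 12 and d* = 0.5·12 = 6.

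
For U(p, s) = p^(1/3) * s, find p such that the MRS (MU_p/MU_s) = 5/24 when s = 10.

p = 16

MU_p = 1/3·p^(-2/3)·s and MU_s = p^(1/3).
MRS = MU_p/MU_s = (1/3)·s/p.
Substitute s = 10: MRS = (10/3)/p. Setting (10/3)/p = 5/24 gives p = (10/3)/(5/24) = 16.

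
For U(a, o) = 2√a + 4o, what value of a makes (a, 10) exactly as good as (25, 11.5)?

a = 64

U(25, 11.5) = 56.
Set U(a, 10) = 56 and solve.
With o = 10: 2√a = 56 − 4·10 = 16, so √a = 8 and a = 64.
Check: U(64, 10) = 56.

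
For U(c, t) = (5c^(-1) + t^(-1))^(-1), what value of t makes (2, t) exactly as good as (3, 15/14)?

t = 10

U depends on (c, t) only through S = 5c^(-1) + t^(-1), so equal utility means equal S. At (3, 15/14): S = 2.6.
With c = 2: 5·2^(-1) = 2.5, so t^(-1) = 2.6 − 2.5 = 0.1.
Hence t = 1/0.1 = 10.
Check: U(2, 10) = 0.3846.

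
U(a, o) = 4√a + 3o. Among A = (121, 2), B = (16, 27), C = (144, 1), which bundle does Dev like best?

Bundle B

Evaluate utility at each bundle:
U(A) = 50.000.
U(B) = 97.000.
U(C) = 51.000.
Highest utility is B, so B ≻ C ≻ A.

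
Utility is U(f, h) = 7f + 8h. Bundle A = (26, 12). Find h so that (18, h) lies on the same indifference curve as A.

h = 19

U(26, 12) = 278.
Set U(18, h) = 278 and solve.
7·18 + 8h = 278 ⇒ 8h = 152 ⇒ h = 19.
Check: U(18, 19) = 278.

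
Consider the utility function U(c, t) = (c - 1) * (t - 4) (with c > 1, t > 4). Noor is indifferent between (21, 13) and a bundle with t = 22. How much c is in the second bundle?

c = 11

U(21, 13) = 180.
Set U(c, 22) = 180 and solve.
With t = 22: (22 − 4) = 18, so (c − 1) = 180/18 = 10.
So c = 1 + 10 = 11.
Check: U(11, 22) = 180.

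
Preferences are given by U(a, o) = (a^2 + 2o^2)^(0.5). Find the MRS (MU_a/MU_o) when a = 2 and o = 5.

For CES with ρ = 2, MRS = (1/2)·(o/a)^(-1).
At (2, 5): MRS = 0.2.
So at (2, 5) the consumer would give up 0.2 units of o for one more unit of a.

MRS = 0.2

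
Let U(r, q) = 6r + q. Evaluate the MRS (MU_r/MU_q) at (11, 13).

MRS = 6

MU_r = 6, MU_q = 1, so MRS = 6/1 = 6 at every bundle.
At (11, 13): MRS = 6.
That is, one extra unit of r is worth 6 units of q at the margin.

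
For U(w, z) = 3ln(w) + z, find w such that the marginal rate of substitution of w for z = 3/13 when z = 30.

MU_w = 3/w, MU_z = 1.
MRS = 3/w ÷ 1.
MRS depends only on w: 3/w = 3/13 ⇒ w = 3/(3/13) = 13.

w = 13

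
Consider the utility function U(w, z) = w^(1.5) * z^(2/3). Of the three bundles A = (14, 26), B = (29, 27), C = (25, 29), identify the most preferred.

Evaluate utility at each bundle:
U(A) = 459.735.
U(B) = 1405.528.
U(C) = 1179.891.
Highest utility is B, so B ≻ C ≻ A.

Bundle B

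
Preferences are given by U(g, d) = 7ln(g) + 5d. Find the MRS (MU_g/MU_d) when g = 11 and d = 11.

MRS = 7/55

MU_g = 7/g, MU_d = 5.
MRS = 7/g ÷ 5.
At (11, 11): MRS = 7/55.
That is, one extra unit of g is worth 7/55 units of d at the margin.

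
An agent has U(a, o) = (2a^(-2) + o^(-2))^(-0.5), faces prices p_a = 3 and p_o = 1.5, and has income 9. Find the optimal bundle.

For CES with ρ = -2, MRS = (2/1)·(o/a)^3.
Tangency: set MRS = p_a/p_o = 3/1.5 = 2.
So (o/a)^3 = 1; taking the cube root, o/a = 1, i.e. o = a.
Substitute into the budget 3·a + 1.5·o = 9: 4.5·a = 9, so a* = 2 and o* = 2.

a* = 2, o* = 2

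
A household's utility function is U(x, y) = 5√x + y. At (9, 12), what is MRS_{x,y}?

MU_x = 5/(2√x), MU_y = 1.
MRS = 5/(2√x) ÷ 1.
At (9, 12): MRS = 5/6.
The indifference curve has slope −5/6 at this bundle.

MRS = 5/6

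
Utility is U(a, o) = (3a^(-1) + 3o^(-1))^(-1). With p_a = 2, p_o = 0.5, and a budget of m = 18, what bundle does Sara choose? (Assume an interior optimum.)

a* = 6, o* = 12

For CES with ρ = -1, MRS = (o/a)^2.
Tangency: set MRS = p_a/p_o = 2/0.5 = 4.
So (o/a)^2 = 4; taking the square root, o/a = 2, i.e. o = 2·a.
Substitute into the budget 2·a + 0.5·o = 18: 3·a = 18, so a* = 6 and o* = 2·6 = 12.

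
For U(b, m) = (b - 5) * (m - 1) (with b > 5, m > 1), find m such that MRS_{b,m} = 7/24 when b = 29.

m = 8

MU_b = (m−1), MU_m = (b−5).
MRS = (m−1)/(b−5).
Substitute b = 29: MRS = (m − 1)/24. Setting this equal to 7/24 gives m − 1 = (7/24)·24 = 7, so m = 8.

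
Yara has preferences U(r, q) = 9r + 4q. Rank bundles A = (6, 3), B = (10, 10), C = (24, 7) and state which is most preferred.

Evaluate utility at each bundle:
U(A) = 66.
U(B) = 130.
U(C) = 244.
Highest utility is C, so C ≻ B ≻ A.

Bundle C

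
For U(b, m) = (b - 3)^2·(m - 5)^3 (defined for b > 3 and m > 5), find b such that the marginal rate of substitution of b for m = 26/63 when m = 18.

MU_b = 2·(b−3)·(m−5)^3, MU_m = 3·(b−3)^2·(m−5)^2.
MRS = (2/3)·(m−5)/(b−3).
Substitute m = 18: MRS = (26/3)/(b − 3). Setting this equal to 26/63 gives b − 3 = (26/3)/(26/63) = 21, so b = 24.

b = 24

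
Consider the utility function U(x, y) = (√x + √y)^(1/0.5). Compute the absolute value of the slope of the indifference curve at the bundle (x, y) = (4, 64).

MRS = 4

For CES with ρ = 0.5, MRS = √(y/x).
At (4, 64): MRS = 4.
That is, one extra unit of x is worth 4 units of y at the margin.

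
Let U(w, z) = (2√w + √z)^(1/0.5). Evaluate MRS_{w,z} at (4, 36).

MRS = 6

For CES with ρ = 0.5, MRS = (2/1)·√(z/w).
At (4, 36): MRS = 6.
The indifference curve has slope −6 at this bundle.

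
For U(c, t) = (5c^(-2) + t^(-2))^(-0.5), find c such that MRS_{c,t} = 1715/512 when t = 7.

c = 8

For CES with ρ = -2, MRS = (5/1)·(t/c)^3.
Setting (5/1)·(7/c)^3 = 1715/512 gives (7/c)^3 = 343/512, so 7/c = 0.875 and c = 8.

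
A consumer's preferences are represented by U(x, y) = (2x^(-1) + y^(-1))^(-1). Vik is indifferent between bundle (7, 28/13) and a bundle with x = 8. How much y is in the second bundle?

U depends on (x, y) only through S = 2x^(-1) + y^(-1), so equal utility means equal S. At (7, 28/13): S = 0.75.
With x = 8: 2·8^(-1) = 0.25, so y^(-1) = 0.75 − 0.25 = 0.5.
Hence y = 1/0.5 = 2.
Check: U(8, 2) = 1.3333.

y = 2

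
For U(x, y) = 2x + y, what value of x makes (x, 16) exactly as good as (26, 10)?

x = 23

U(26, 10) = 62.
Set U(x, 16) = 62 and solve.
2x + 16 = 62 ⇒ 2x = 46 ⇒ x = 23.
Check: U(23, 16) = 62.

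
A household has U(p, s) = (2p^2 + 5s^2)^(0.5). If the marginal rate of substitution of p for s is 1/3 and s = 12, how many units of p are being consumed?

p = 10

For CES with ρ = 2, MRS = (2/5)·(s/p)^(-1).
Setting (2/5)·(12/p)^(-1) = 1/3 gives (12/p)^(-1) = 5/6, so 12/p = 1.2 and p = 10.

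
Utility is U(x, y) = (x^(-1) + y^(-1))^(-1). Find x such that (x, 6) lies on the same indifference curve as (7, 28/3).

x = 12

U depends on (x, y) only through S = x^(-1) + y^(-1), so equal utility means equal S. At (7, 28/3): S = 0.25.
With y = 6: 6^(-1) = 1/6, so x^(-1) = 0.25 − 1/6 = 1/12.
Hence x = 1/(1/12) = 12.
Check: U(12, 6) = 4.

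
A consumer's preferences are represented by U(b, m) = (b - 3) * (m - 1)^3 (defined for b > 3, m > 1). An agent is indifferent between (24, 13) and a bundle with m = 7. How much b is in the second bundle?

U(24, 13) = 36288.
Set U(b, 7) = 36288 and solve.
With m = 7: (7 − 1)^3 = 216, so (b − 3) = 36288/216 = 168.
So b = 3 + 168 = 171.
Check: U(171, 7) = 36288.

b = 171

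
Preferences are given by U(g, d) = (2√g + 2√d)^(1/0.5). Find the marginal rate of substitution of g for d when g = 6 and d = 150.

MRS = 5

For CES with ρ = 0.5, MRS = √(d/g).
At (6, 150): MRS = 5.
That is, one extra unit of g is worth 5 units of d at the margin.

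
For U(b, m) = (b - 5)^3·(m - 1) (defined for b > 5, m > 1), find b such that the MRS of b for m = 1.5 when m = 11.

MU_b = 3·(b−5)^2·(m−1), MU_m = (b−5)^3.
MRS = (3/1)·(m−1)/(b−5).
Substitute m = 11: MRS = 30/(b − 5). Setting this equal to 1.5 gives b − 5 = 30/1.5 = 20, so b = 25.

b = 25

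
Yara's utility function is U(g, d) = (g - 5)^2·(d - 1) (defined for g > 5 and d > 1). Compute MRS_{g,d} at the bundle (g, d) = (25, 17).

MRS = 1.6

MU_g = 2·(g−5)·(d−1), MU_d = (g−5)^2.
MRS = (2/1)·(d−1)/(g−5).
At (25, 17): MRS = 1.6.
That is, one extra unit of g is worth 1.6 units of d at the margin.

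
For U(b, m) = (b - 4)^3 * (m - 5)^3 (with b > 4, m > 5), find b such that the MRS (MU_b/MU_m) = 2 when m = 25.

MU_b = 3·(b−4)^2·(m−5)^3, MU_m = 3·(b−4)^3·(m−5)^2.
MRS = (m−5)/(b−4).
Substitute m = 25: MRS = 20/(b − 4). Setting this equal to 2 gives b − 4 = 20/2 = 10, so b = 14.

b = 14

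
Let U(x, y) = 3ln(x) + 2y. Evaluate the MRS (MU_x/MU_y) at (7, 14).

MU_x = 3/x, MU_y = 2.
MRS = 3/x ÷ 2.
At (7, 14): MRS = 3/14.
So at (7, 14) the consumer would give up 3/14 units of y for one more unit of x.

MRS = 3/14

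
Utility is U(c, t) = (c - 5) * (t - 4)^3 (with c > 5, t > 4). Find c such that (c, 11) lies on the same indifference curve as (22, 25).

U(22, 25) = 157437.
Set U(c, 11) = 157437 and solve.
With t = 11: (11 − 4)^3 = 343, so (c − 5) = 157437/343 = 459.
So c = 5 + 459 = 464.
Check: U(464, 11) = 157437.

c = 464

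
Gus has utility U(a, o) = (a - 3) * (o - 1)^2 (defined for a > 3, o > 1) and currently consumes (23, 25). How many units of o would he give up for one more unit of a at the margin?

MRS = 0.6

MU_a = (o−1)^2, MU_o = 2·(a−3)·(o−1).
MRS = (1/2)·(o−1)/(a−3).
At (23, 25): MRS = 0.6.
So at (23, 25) the consumer would give up 0.6 units of o for one more unit of a.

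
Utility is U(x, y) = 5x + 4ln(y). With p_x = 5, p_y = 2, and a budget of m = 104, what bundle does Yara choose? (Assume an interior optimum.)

MU_x = 5, MU_y = 4/y.
MRS = 5 ÷ (4/y).
Tangency: set MRS = p_x/p_y = 5/2 = 2.5.
MRS depends only on y: 1.25·y = 2.5 ⇒ y* = 2.5/1.25 = 2.
From the budget, 5·x = 104 − 2·2 = 100, so x* = 20.

x* = 20, y* = 2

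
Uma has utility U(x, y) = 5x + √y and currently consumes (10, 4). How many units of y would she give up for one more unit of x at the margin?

MU_x = 5, MU_y = 1/(2√y).
MRS = 5 ÷ (1/(2√y)).
At (10, 4): MRS = 20.
The indifference curve has slope −20 at this bundle.

MRS = 20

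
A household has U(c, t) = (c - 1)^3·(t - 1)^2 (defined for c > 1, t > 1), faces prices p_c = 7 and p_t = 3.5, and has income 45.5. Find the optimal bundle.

c* = 4, t* = 5

MU_c = 3·(c−1)^2·(t−1)^2, MU_t = 2·(c−1)^3·(t−1).
MRS = (3/2)·(t−1)/(c−1).
Tangency: set MRS = p_c/p_t = 7/3.5 = 2.
So (3/2)·(t − 1)/(c − 1) = 2, i.e. (t − 1) = (4/3)·(c − 1).
Rewrite the budget in excess-of-subsistence terms: 7·(c − 1) + 3.5·(t − 1) = 45.5 − 7·1 − 3.5·1 = 35.
Substituting, (35/3)·(c − 1) = 35, so c − 1 = 3 and c* = 4.
Then t − 1 = (4/3)·3 = 4, so t* = 5.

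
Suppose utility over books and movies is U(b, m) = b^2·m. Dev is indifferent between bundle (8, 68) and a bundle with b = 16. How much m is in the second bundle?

m = 17

U(8, 68) = 4352.
Set U(16, m) = 4352 and solve.
With b = 16: 16^2 = 256, so m = 4352/256 = 17.
Check: U(16, 17) = 4352.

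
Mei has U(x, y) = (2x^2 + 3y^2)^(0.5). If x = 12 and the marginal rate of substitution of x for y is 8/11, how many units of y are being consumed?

y = 11

For CES with ρ = 2, MRS = (2/3)·(y/x)^(-1).
Setting (2/3)·(y/12)^(-1) = 8/11 gives (y/12)^(-1) = 12/11, so y/12 = 11/12 and y = 11.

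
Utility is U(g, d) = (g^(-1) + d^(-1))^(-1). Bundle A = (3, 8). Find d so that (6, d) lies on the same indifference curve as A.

U depends on (g, d) only through S = g^(-1) + d^(-1), so equal utility means equal S. At (3, 8): S = 11/24.
With g = 6: 6^(-1) = 1/6, so d^(-1) = 11/24 − 1/6 = 7/24.
Hence d = 1/(7/24) = 24/7.
Check: U(6, 24/7) = 2.1818.

d = 24/7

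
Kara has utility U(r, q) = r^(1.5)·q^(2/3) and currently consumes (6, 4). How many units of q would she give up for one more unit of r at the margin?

MU_r = 1.5·√r·q^(2/3) and MU_q = 2/3·r^(1.5)·q^(-1/3).
MRS = MU_r/MU_q = (2.25)·q/r.
At (6, 4): MRS = 1.5.
The indifference curve has slope −1.5 at this bundle.

MRS = 1.5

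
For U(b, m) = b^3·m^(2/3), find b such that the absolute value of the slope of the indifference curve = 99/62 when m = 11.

b = 31

MU_b = 3·b^2·m^(2/3) and MU_m = 2/3·b^3·m^(-1/3).
MRS = MU_b/MU_m = (4.5)·m/b.
Substitute m = 11: MRS = 49.5/b. Setting 49.5/b = 99/62 gives b = 49.5/(99/62) = 31.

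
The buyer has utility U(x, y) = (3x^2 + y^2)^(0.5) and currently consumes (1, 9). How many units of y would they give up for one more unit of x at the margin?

For CES with ρ = 2, MRS = (3/1)·(y/x)^(-1).
At (1, 9): MRS = 1/3.
The indifference curve has slope −1/3 at this bundle.

MRS = 1/3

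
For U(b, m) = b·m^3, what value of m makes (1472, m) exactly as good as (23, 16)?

m = 4

U(23, 16) = 94208.
Set U(1472, m) = 94208 and solve.
With b = 1472: m^3 = 94208/1472 = 64; taking the cube root, m = 4.
Check: U(1472, 4) = 94208.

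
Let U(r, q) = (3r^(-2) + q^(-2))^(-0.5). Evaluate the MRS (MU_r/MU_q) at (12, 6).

MRS = 0.375

For CES with ρ = -2, MRS = (3/1)·(q/r)^3.
At (12, 6): MRS = 0.375.
The indifference curve has slope −0.375 at this bundle.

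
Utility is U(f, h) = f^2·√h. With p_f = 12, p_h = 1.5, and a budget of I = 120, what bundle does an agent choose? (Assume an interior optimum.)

f* = 8, h* = 16

MU_f = 2·f·√h and MU_h = 0.5·f^2·h^(-0.5).
MRS = MU_f/MU_h = (4)·h/f.
Tangency: set MRS = p_f/p_h = 12/1.5 = 8.
So (4)·h/f = 8, i.e. h = 2·f.
Substitute into the budget 12·f + 1.5·h = 120: 15·f = 120, so f* = 8.
Then h* = 2·8 = 16.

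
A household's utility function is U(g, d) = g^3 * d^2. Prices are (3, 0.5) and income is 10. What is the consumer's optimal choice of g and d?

MU_g = 3·g^2·d^2 and MU_d = 2·g^3·d.
MRS = MU_g/MU_d = (3/2)·d/g.
Tangency: set MRS = p_g/p_d = 3/0.5 = 6.
So (3/2)·d/g = 6, i.e. d = 4·g.
Substitute into the budget 3·g + 0.5·d = 10: 5·g = 10, so g* = 2.
Then d* = 4·2 = 8.

g* = 2, d* = 8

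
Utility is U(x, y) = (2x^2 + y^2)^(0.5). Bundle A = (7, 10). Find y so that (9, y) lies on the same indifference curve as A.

U depends on (x, y) only through S = 2x^2 + y^2, so equal utility means equal S. At (7, 10): S = 198.
With x = 9: 2·9^2 = 162, so y^2 = 198 − 162 = 36.
Hence y = √36 = 6.
Check: U(9, 6) = 14.0712.

y = 6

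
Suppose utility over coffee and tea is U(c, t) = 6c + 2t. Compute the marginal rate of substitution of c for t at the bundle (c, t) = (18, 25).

MU_c = 6, MU_t = 2, so MRS = 6/2 = 3 at every bundle.
At (18, 25): MRS = 3.
So at (18, 25) the consumer would give up 3 units of t for one more unit of c.

MRS = 3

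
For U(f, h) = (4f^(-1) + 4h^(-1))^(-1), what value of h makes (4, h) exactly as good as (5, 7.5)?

U depends on (f, h) only through S = 4f^(-1) + 4h^(-1), so equal utility means equal S. At (5, 7.5): S = 4/3.
With f = 4: 4·4^(-1) = 1, so 4h^(-1) = 4/3 − 1 = 1/3, i.e. h^(-1) = 1/12.
Hence h = 1/(1/12) = 12.
Check: U(4, 12) = 0.75.

h = 12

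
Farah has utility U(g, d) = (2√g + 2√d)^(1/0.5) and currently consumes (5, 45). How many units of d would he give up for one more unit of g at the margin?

MRS = 3

For CES with ρ = 0.5, MRS = √(d/g).
At (5, 45): MRS = 3.
That is, one extra unit of g is worth 3 units of d at the margin.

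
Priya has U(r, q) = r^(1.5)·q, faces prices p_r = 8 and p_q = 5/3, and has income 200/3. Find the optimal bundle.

MU_r = 1.5·√r·q and MU_q = r^(1.5).
MRS = MU_r/MU_q = (1.5)·q/r.
Tangency: set MRS = p_r/p_q = 8/(5/3) = 4.8.
So (1.5)·q/r = 4.8, i.e. q = 3.2·r.
Substitute into the budget 8·r + (5/3)·q = 200/3: (40/3)·r = 200/3, so r* = 5.
Then q* = 3.2·5 = 16.

r* = 5, q* = 16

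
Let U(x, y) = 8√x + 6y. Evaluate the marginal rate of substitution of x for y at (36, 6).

MRS = 1/9

MU_x = 8/(2√x), MU_y = 6.
MRS = 8/(2√x) ÷ 6.
At (36, 6): MRS = 1/9.
That is, one extra unit of x is worth 1/9 units of y at the margin.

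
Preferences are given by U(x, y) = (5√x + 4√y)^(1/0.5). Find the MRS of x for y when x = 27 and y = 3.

For CES with ρ = 0.5, MRS = (5/4)·√(y/x).
At (27, 3): MRS = 5/12.
The indifference curve has slope −5/12 at this bundle.

MRS = 5/12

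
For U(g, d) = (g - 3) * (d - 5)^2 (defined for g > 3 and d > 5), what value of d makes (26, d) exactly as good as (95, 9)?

d = 13

U(95, 9) = 1472.
Set U(26, d) = 1472 and solve.
With g = 26: (26 − 3) = 23, so (d − 5)^2 = 1472/23 = 64.
Taking the square root (with d > 5): d − 5 = 8, so d = 13.
Check: U(26, 13) = 1472.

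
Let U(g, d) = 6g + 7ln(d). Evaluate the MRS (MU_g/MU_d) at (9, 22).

MRS = 132/7

MU_g = 6, MU_d = 7/d.
MRS = 6 ÷ (7/d).
At (9, 22): MRS = 132/7.
The indifference curve has slope −132/7 at this bundle.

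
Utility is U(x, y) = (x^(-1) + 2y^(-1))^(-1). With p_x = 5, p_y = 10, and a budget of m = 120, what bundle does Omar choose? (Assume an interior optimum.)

For CES with ρ = -1, MRS = (1/2)·(y/x)^2.
Tangency: set MRS = p_x/p_y = 5/10 = 0.5.
So (y/x)^2 = 1; taking the square root, y/x = 1, i.e. y = x.
Substitute into the budget 5·x + 10·y = 120: 15·x = 120, so x* = 8 and y* = 8.

x* = 8, y* = 8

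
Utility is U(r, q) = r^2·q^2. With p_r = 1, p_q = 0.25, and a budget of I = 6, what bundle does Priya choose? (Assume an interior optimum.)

r* = 3, q* = 12

MU_r = 2·r·q^2 and MU_q = 2·r^2·q.
MRS = MU_r/MU_q = q/r.
Tangency: set MRS = p_r/p_q = 1/0.25 = 4.
So q/r = 4, i.e. q = 4·r.
Substitute into the budget 1·r + 0.25·q = 6: 2·r = 6, so r* = 3.
Then q* = 4·3 = 12.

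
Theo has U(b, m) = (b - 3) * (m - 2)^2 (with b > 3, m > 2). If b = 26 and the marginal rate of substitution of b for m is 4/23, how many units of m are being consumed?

m = 10

MU_b = (m−2)^2, MU_m = 2·(b−3)·(m−2).
MRS = (1/2)·(m−2)/(b−3).
Substitute b = 26: MRS = (m − 2)/46. Setting this equal to 4/23 gives m − 2 = (4/23)·46 = 8, so m = 10.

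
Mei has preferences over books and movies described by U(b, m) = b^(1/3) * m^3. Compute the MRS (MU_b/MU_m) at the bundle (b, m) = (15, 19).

MU_b = 1/3·b^(-2/3)·m^3 and MU_m = 3·b^(1/3)·m^2.
MRS = MU_b/MU_m = (1/9)·m/b.
At (15, 19): MRS = 19/135.
That is, one extra unit of b is worth 19/135 units of m at the margin.

MRS = 19/135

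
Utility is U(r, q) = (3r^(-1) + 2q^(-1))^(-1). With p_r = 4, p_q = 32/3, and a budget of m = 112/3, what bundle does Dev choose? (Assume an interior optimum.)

For CES with ρ = -1, MRS = (3/2)·(q/r)^2.
Tangency: set MRS = p_r/p_q = 4/(32/3) = 0.375.
So (q/r)^2 = 0.25; taking the square root, q/r = 0.5, i.e. q = 0.5·r.
Substitute into the budget 4·r + (32/3)·q = 112/3: (28/3)·r = 112/3, so r* = 4 and q* = 0.5·4 = 2.

r* = 4, q* = 2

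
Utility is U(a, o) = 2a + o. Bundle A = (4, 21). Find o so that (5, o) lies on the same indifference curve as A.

U(4, 21) = 29.
Set U(5, o) = 29 and solve.
2·5 + o = 29 ⇒ o = 19 ⇒ o = 19.
Check: U(5, 19) = 29.

o = 19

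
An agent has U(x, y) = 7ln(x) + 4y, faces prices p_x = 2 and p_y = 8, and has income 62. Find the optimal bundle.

MU_x = 7/x, MU_y = 4.
MRS = 7/x ÷ 4.
Tangency: set MRS = p_x/p_y = 2/8 = 0.25.
MRS depends only on x: 1.75/x = 0.25 ⇒ x* = 1.75/0.25 = 7.
From the budget, 8·y = 62 − 2·7 = 48, so y* = 6.

x* = 7, y* = 6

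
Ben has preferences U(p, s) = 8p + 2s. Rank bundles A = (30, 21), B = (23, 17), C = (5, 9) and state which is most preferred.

Bundle A

Evaluate utility at each bundle:
U(A) = 282.
U(B) = 218.
U(C) = 58.
Highest utility is A, so A ≻ B ≻ C.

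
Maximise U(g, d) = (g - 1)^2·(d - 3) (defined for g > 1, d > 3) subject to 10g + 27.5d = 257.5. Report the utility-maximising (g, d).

MU_g = 2·(g−1)·(d−3), MU_d = (g−1)^2.
MRS = (2/1)·(d−3)/(g−1).
Tangency: set MRS = p_g/p_d = 10/27.5 = 4/11.
So (2/1)·(d − 3)/(g − 1) = 4/11, i.e. (d − 3) = (2/11)·(g − 1).
Rewrite the budget in excess-of-subsistence terms: 10·(g − 1) + 27.5·(d − 3) = 257.5 − 10·1 − 27.5·3 = 165.
Substituting, 15·(g − 1) = 165, so g − 1 = 11 and g* = 12.
Then d − 3 = (2/11)·11 = 2, so d* = 5.

g* = 12, d* = 5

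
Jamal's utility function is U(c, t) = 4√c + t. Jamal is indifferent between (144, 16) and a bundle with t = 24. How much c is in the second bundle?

c = 100

U(144, 16) = 64.
Set U(c, 24) = 64 and solve.
With t = 24: 4√c = 64 − 24 = 40, so √c = 10 and c = 100.
Check: U(100, 24) = 64.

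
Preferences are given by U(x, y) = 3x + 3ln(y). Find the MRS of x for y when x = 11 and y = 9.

MRS = 9

MU_x = 3, MU_y = 3/y.
MRS = 3 ÷ (3/y).
At (11, 9): MRS = 9.
The indifference curve has slope −9 at this bundle.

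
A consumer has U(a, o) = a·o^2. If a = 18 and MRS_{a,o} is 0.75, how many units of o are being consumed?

o = 27

MU_a = o^2 and MU_o = 2·a·o.
MRS = MU_a/MU_o = (1/2)·o/a.
Substitute a = 18: MRS = o/36. Setting o/36 = 0.75 gives o = 0.75·36 = 27.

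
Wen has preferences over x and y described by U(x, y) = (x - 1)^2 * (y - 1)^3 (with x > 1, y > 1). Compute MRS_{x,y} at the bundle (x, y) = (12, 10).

MU_x = 2·(x−1)·(y−1)^3, MU_y = 3·(x−1)^2·(y−1)^2.
MRS = (2/3)·(y−1)/(x−1).
At (12, 10): MRS = 6/11.
So at (12, 10) the consumer would give up 6/11 units of y for one more unit of x.

MRS = 6/11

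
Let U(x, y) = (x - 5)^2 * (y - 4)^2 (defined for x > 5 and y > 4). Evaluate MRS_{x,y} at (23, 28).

MU_x = 2·(x−5)·(y−4)^2, MU_y = 2·(x−5)^2·(y−4).
MRS = (y−4)/(x−5).
At (23, 28): MRS = 4/3.
So at (23, 28) the consumer would give up 4/3 units of y for one more unit of x.

MRS = 4/3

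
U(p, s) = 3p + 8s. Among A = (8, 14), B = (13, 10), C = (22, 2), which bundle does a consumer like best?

Evaluate utility at each bundle:
U(A) = 136.
U(B) = 119.
U(C) = 82.
Highest utility is A, so A ≻ B ≻ C.

Bundle A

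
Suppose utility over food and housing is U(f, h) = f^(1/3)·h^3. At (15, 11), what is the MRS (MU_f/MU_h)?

MU_f = 1/3·f^(-2/3)·h^3 and MU_h = 3·f^(1/3)·h^2.
MRS = MU_f/MU_h = (1/9)·h/f.
At (15, 11): MRS = 11/135.
That is, one extra unit of f is worth 11/135 units of h at the margin.

MRS = 11/135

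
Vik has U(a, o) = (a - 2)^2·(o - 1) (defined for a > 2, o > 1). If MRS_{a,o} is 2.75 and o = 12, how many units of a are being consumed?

a = 10

MU_a = 2·(a−2)·(o−1), MU_o = (a−2)^2.
MRS = (2/1)·(o−1)/(a−2).
Substitute o = 12: MRS = 22/(a − 2). Setting this equal to 2.75 gives a − 2 = 22/2.75 = 8, so a = 10.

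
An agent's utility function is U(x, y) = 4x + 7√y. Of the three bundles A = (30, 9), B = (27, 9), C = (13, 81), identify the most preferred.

Bundle A

Evaluate utility at each bundle:
U(A) = 141.000.
U(B) = 129.000.
U(C) = 115.000.
Highest utility is A, so A ≻ B ≻ C.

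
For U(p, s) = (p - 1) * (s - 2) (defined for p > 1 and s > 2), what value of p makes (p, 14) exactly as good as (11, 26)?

p = 21

U(11, 26) = 240.
Set U(p, 14) = 240 and solve.
With s = 14: (14 − 2) = 12, so (p − 1) = 240/12 = 20.
So p = 1 + 20 = 21.
Check: U(21, 14) = 240.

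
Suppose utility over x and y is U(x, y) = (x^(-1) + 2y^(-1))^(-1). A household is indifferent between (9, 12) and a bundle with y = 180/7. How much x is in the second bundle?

x = 5

U depends on (x, y) only through S = x^(-1) + 2y^(-1), so equal utility means equal S. At (9, 12): S = 5/18.
With y = 180/7: 2·(180/7)^(-1) = 7/90, so x^(-1) = 5/18 − 7/90 = 0.2.
Hence x = 1/0.2 = 5.
Check: U(5, 180/7) = 3.6.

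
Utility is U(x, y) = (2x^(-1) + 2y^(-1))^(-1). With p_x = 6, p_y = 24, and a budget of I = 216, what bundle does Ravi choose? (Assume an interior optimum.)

For CES with ρ = -1, MRS = (y/x)^2.
Tangency: set MRS = p_x/p_y = 6/24 = 0.25.
So (y/x)^2 = 0.25; taking the square root, y/x = 0.5, i.e. y = 0.5·x.
Substitute into the budget 6·x + 24·y = 216: 18·x = 216, so x* = 12 and y* = 0.5·12 = 6.

x* = 12, y* = 6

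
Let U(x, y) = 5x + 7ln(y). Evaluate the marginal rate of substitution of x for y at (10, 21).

MU_x = 5, MU_y = 7/y.
MRS = 5 ÷ (7/y).
At (10, 21): MRS = 15.
That is, one extra unit of x is worth 15 units of y at the margin.

MRS = 15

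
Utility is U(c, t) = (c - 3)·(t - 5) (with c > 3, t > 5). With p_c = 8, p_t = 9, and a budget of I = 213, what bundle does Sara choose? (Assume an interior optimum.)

c* = 12, t* = 13

MU_c = (t−5), MU_t = (c−3).
MRS = (t−5)/(c−3).
Tangency: set MRS = p_c/p_t = 8/9.
So (t − 5)/(c − 3) = 8/9, i.e. (t − 5) = (8/9)·(c − 3).
Rewrite the budget in excess-of-subsistence terms: 8·(c − 3) + 9·(t − 5) = 213 − 8·3 − 9·5 = 144.
Substituting, 16·(c − 3) = 144, so c − 3 = 9 and c* = 12.
Then t − 5 = (8/9)·9 = 8, so t* = 13.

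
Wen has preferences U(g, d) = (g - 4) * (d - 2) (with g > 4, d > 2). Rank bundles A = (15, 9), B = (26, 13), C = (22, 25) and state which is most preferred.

Bundle C

Evaluate utility at each bundle:
U(A) = 77.
U(B) = 242.
U(C) = 414.
Highest utility is C, so C ≻ B ≻ A.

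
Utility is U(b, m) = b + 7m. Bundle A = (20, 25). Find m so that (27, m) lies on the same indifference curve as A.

m = 24

U(20, 25) = 195.
Set U(27, m) = 195 and solve.
27 + 7m = 195 ⇒ 7m = 168 ⇒ m = 24.
Check: U(27, 24) = 195.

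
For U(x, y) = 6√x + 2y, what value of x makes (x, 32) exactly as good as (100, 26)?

x = 64

U(100, 26) = 112.
Set U(x, 32) = 112 and solve.
With y = 32: 6√x = 112 − 2·32 = 48, so √x = 8 and x = 64.
Check: U(64, 32) = 112.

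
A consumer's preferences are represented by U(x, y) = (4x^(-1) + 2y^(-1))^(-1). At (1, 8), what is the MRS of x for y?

MRS = 128

For CES with ρ = -1, MRS = (4/2)·(y/x)^2.
At (1, 8): MRS = 128.
So at (1, 8) the consumer would give up 128 units of y for one more unit of x.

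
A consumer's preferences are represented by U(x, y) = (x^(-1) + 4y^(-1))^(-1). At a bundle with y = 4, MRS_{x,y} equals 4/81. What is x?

x = 9

For CES with ρ = -1, MRS = (1/4)·(y/x)^2.
Setting (1/4)·(4/x)^2 = 4/81 gives (4/x)^2 = 16/81, so 4/x = 4/9 and x = 9.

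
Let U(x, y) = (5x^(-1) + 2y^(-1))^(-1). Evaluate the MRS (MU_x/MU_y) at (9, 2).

MRS = 10/81

For CES with ρ = -1, MRS = (5/2)·(y/x)^2.
At (9, 2): MRS = 10/81.
That is, one extra unit of x is worth 10/81 units of y at the margin.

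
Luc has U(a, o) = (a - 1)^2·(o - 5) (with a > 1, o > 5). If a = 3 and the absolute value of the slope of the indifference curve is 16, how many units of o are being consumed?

o = 21

MU_a = 2·(a−1)·(o−5), MU_o = (a−1)^2.
MRS = (2/1)·(o−5)/(a−1).
Substitute a = 3: MRS = (o − 5)/1. Setting this equal to 16 gives o − 5 = 16·1 = 16, so o = 21.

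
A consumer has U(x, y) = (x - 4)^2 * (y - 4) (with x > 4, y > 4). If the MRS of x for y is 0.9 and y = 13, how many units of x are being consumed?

x = 24

MU_x = 2·(x−4)·(y−4), MU_y = (x−4)^2.
MRS = (2/1)·(y−4)/(x−4).
Substitute y = 13: MRS = 18/(x − 4). Setting this equal to 0.9 gives x − 4 = 18/0.9 = 20, so x = 24.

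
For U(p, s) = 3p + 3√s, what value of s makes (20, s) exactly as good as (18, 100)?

U(18, 100) = 84.
Set U(20, s) = 84 and solve.
With p = 20: 3√s = 84 − 3·20 = 24, so √s = 8 and s = 64.
Check: U(20, 64) = 84.

s = 64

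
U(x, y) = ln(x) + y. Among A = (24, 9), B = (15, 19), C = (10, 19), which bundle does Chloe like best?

Evaluate utility at each bundle:
U(A) = 12.178.
U(B) = 21.708.
U(C) = 21.303.
Highest utility is B, so B ≻ C ≻ A.

Bundle B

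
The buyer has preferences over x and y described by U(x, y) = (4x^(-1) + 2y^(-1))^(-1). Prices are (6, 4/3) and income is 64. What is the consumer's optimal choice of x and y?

x* = 8, y* = 12

For CES with ρ = -1, MRS = (4/2)·(y/x)^2.
Tangency: set MRS = p_x/p_y = 6/(4/3) = 4.5.
So (y/x)^2 = 2.25; taking the square root, y/x = 1.5, i.e. y = 1.5·x.
Substitute into the budget 6·x + (4/3)·y = 64: 8·x = 64, so x* = 8 and y* = 1.5·8 = 12.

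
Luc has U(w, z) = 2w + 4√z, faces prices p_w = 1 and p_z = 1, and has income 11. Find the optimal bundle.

MU_w = 2, MU_z = 4/(2√z).
MRS = 2 ÷ (4/(2√z)).
Tangency: set MRS = p_w/p_z = 1/1 = 1.
MRS depends only on z: √z = 1 ⇒ √z = 1 ⇒ z* = 1.
From the budget, 1·w = 11 − 1·1 = 10, so w* = 10.

w* = 10, z* = 1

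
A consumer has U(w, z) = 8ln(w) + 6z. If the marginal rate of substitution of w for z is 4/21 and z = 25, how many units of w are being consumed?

MU_w = 8/w, MU_z = 6.
MRS = 8/w ÷ 6.
MRS depends only on w: (4/3)/w = 4/21 ⇒ w = (4/3)/(4/21) = 7.

w = 7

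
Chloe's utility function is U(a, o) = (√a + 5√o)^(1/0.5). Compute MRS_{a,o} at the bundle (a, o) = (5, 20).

MRS = 0.4

For CES with ρ = 0.5, MRS = (1/5)·√(o/a).
At (5, 20): MRS = 0.4.
That is, one extra unit of a is worth 0.4 units of o at the margin.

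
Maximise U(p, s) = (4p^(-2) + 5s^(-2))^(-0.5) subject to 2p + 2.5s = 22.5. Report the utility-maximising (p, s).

For CES with ρ = -2, MRS = (4/5)·(s/p)^3.
Tangency: set MRS = p_p/p_s = 2/2.5 = 0.8.
So (s/p)^3 = 1; taking the cube root, s/p = 1, i.e. s = p.
Substitute into the budget 2·p + 2.5·s = 22.5: 4.5·p = 22.5, so p* = 5 and s* = 5.

p* = 5, s* = 5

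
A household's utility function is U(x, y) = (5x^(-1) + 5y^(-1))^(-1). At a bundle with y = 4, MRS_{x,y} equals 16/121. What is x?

x = 11

For CES with ρ = -1, MRS = (y/x)^2.
Setting (4/x)^2 = 16/121 gives 4/x = 4/11 and x = 11.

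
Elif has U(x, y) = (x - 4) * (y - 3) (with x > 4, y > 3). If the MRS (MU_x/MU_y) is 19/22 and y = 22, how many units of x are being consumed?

MU_x = (y−3), MU_y = (x−4).
MRS = (y−3)/(x−4).
Substitute y = 22: MRS = 19/(x − 4). Setting this equal to 19/22 gives x − 4 = 19/(19/22) = 22, so x = 26.

x = 26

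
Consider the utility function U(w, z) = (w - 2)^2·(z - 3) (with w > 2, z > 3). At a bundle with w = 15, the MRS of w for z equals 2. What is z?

z = 16

MU_w = 2·(w−2)·(z−3), MU_z = (w−2)^2.
MRS = (2/1)·(z−3)/(w−2).
Substitute w = 15: MRS = (z − 3)/6.5. Setting this equal to 2 gives z − 3 = 2·6.5 = 13, so z = 16.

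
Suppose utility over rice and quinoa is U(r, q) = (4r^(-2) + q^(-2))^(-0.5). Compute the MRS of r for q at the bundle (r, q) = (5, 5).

MRS = 4

For CES with ρ = -2, MRS = (4/1)·(q/r)^3.
At (5, 5): MRS = 4.
The indifference curve has slope −4 at this bundle.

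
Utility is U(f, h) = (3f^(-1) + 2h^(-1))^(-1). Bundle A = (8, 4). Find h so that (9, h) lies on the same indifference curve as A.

h = 48/13

U depends on (f, h) only through S = 3f^(-1) + 2h^(-1), so equal utility means equal S. At (8, 4): S = 0.875.
With f = 9: 3·9^(-1) = 1/3, so 2h^(-1) = 0.875 − 1/3 = 13/24, i.e. h^(-1) = 13/48.
Hence h = 1/(13/48) = 48/13.
Check: U(9, 48/13) = 1.1429.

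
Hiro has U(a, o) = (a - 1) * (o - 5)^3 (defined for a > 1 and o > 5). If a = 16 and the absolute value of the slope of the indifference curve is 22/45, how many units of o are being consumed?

MU_a = (o−5)^3, MU_o = 3·(a−1)·(o−5)^2.
MRS = (1/3)·(o−5)/(a−1).
Substitute a = 16: MRS = (o − 5)/45. Setting this equal to 22/45 gives o − 5 = (22/45)·45 = 22, so o = 27.

o = 27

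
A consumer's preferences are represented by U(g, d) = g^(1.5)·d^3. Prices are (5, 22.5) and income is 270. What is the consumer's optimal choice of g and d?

g* = 18, d* = 8

MU_g = 1.5·√g·d^3 and MU_d = 3·g^(1.5)·d^2.
MRS = MU_g/MU_d = (0.5)·d/g.
Tangency: set MRS = p_g/p_d = 5/22.5 = 2/9.
So (0.5)·d/g = 2/9, i.e. d = (4/9)·g.
Substitute into the budget 5·g + 22.5·d = 270: 15·g = 270, so g* = 18.
Then d* = (4/9)·18 = 8.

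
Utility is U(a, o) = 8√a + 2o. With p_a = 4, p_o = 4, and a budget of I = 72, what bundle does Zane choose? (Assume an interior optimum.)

a* = 4, o* = 14

MU_a = 8/(2√a), MU_o = 2.
MRS = 8/(2√a) ÷ 2.
Tangency: set MRS = p_a/p_o = 4/4 = 1.
MRS depends only on a: 2/√a = 1 ⇒ √a = 2/1 = 2 ⇒ a* = 4.
From the budget, 4·o = 72 − 4·4 = 56, so o* = 14.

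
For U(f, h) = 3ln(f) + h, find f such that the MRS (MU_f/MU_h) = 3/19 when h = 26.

f = 19

MU_f = 3/f, MU_h = 1.
MRS = 3/f ÷ 1.
MRS depends only on f: 3/f = 3/19 ⇒ f = 3/(3/19) = 19.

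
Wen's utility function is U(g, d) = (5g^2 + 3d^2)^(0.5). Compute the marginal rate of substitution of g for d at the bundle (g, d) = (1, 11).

MRS = 5/33

For CES with ρ = 2, MRS = (5/3)·(d/g)^(-1).
At (1, 11): MRS = 5/33.
So at (1, 11) the consumer would give up 5/33 units of d for one more unit of g.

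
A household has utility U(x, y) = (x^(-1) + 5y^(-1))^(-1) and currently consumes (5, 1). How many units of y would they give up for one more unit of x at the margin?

For CES with ρ = -1, MRS = (1/5)·(y/x)^2.
At (5, 1): MRS = 1/125.
So at (5, 1) the consumer would give up 1/125 units of y for one more unit of x.

MRS = 1/125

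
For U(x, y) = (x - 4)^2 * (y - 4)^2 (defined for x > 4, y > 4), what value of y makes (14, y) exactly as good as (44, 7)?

y = 16

U(44, 7) = 14400.
Set U(14, y) = 14400 and solve.
With x = 14: (14 − 4)^2 = 100, so (y − 4)^2 = 14400/100 = 144.
Taking the square root (with y > 4): y − 4 = 12, so y = 16.
Check: U(14, 16) = 14400.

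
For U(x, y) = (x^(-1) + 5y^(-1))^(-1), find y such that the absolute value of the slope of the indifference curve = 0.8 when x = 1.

y = 2

For CES with ρ = -1, MRS = (1/5)·(y/x)^2.
Setting (1/5)·(y/1)^2 = 0.8 gives (y/1)^2 = 4, so y/1 = 2 and y = 2.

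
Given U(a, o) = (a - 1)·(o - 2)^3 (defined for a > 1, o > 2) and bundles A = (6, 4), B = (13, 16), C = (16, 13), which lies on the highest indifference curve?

Bundle B

Evaluate utility at each bundle:
U(A) = 40.
U(B) = 32928.
U(C) = 19965.
Highest utility is B, so B ≻ C ≻ A.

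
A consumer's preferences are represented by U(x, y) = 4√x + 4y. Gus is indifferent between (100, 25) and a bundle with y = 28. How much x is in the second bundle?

x = 49

U(100, 25) = 140.
Set U(x, 28) = 140 and solve.
With y = 28: 4√x = 140 − 4·28 = 28, so √x = 7 and x = 49.
Check: U(49, 28) = 140.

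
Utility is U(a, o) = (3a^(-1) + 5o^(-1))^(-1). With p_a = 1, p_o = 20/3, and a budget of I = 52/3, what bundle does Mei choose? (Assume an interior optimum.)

a* = 4, o* = 2

For CES with ρ = -1, MRS = (3/5)·(o/a)^2.
Tangency: set MRS = p_a/p_o = 1/(20/3) = 0.15.
So (o/a)^2 = 0.25; taking the square root, o/a = 0.5, i.e. o = 0.5·a.
Substitute into the budget 1·a + (20/3)·o = 52/3: (13/3)·a = 52/3, so a* = 4 and o* = 0.5·4 = 2.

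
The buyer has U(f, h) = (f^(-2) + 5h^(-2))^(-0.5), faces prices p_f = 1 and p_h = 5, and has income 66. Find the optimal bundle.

f* = 11, h* = 11

For CES with ρ = -2, MRS = (1/5)·(h/f)^3.
Tangency: set MRS = p_f/p_h = 1/5 = 0.2.
So (h/f)^3 = 1; taking the cube root, h/f = 1, i.e. h = f.
Substitute into the budget 1·f + 5·h = 66: 6·f = 66, so f* = 11 and h* = 11.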